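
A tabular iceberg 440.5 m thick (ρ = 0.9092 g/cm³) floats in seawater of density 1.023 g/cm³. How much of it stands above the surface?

Floating equilibrium: submerged depth d = t ρ_obj/ρ_fluid = 440.5 m × 0.9092/1.023 = 391.5 m.
Freeboard = t − d = 440.5 m − 391.5 m = 49 m.

49 m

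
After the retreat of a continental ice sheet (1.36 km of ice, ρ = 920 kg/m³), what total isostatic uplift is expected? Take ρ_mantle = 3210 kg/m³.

Removing the load lets mantle flow back in; uplift u satisfies ρ_ice t = ρ_m u.
u = t ρ_ice/ρ_m = 1.36 km × 920/3210 = 0.39 km.

0.39 km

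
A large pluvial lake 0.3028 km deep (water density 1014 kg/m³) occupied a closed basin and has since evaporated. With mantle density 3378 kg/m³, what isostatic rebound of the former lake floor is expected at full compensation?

u = d ρ_w/ρ_m = 0.3028 km × 1014/3378 = 0.0909 km.

0.0909 km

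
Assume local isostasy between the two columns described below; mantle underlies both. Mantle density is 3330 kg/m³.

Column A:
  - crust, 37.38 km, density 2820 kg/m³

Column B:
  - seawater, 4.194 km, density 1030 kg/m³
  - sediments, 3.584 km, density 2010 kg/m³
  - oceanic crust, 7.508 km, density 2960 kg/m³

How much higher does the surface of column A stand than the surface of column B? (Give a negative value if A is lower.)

0.573 km

For any compensation level in the mantle, the mantle terms cancel and isostasy reduces to e = (Σt_A − Σt_B) − (Σ(ρt)_A − Σ(ρt)_B) / ρ_m.
Σt_A = 37.38 km; Σt_B = 15.286 km; Σ(ρt)_A = 105411.6; Σ(ρt)_B = 33747.34 (in km·kg/m³).
e = (37.38 − 15.286) − (105411.6 − 33747.34) / 3330 = 0.573 km.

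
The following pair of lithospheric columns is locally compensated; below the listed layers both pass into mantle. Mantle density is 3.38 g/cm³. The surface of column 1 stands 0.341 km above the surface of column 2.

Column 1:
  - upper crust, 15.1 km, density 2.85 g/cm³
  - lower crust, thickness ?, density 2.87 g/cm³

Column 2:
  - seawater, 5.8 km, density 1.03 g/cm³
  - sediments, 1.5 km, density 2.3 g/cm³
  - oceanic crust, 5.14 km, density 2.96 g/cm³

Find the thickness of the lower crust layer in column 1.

Take the compensation level at the base of the deeper column (depth z_c below the surface of column 1) and equate Σ ρ_i t_i down to z_c; mantle fills any gap and the z_c terms cancel.
Column 1: 15.1×2.85 + x×2.87 + (z_c − 15.1 − x)×3.38
Column 2: 0.341×0 + 5.8×1.03 + 1.5×2.3 + 5.14×2.96 + (z_c − 0.341 − 12.44)×3.38
The z_c×3.38 term appears on both sides and cancels. Collect the known terms of each column as K = Σ(ρt)_known − 3.38 × (depth of known layers): K_1 = 43.035 − 3.38×15.1 = −8.003; K_2 = 24.6384 − 3.38×(0.341 + 12.44) = −18.56138.
Balance: K_1 − x×(3.38 − 2.87) = K_2, so x = (K_1 − K_2)/(3.38 − 2.87) = 10.5584/0.51 = 20.7 km.

20.7 km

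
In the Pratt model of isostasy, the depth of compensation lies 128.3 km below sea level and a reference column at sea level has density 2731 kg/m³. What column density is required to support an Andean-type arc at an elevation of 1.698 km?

Pratt balance: ρ_ref D = ρ (D + h).
ρ = ρ_ref D/(D + h) = 2731 × 128.3 km/(128.3 km + 1.698 km) = 2700 kg/m³.

2700 kg/m³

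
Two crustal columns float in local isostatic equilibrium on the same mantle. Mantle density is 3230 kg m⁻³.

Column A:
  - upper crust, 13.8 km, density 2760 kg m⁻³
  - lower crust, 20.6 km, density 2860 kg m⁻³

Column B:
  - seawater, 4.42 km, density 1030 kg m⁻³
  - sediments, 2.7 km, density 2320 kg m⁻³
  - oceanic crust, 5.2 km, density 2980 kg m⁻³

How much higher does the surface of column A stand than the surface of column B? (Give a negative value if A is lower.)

0.194 km

For any compensation level in the mantle, the mantle terms cancel and isostasy reduces to e = (Σt_A − Σt_B) − (Σ(ρt)_A − Σ(ρt)_B) / ρ_m.
Σt_A = 34.4 km; Σt_B = 12.32 km; Σ(ρt)_A = 97004; Σ(ρt)_B = 26312.6 (in km·kg m⁻³).
e = (34.4 − 12.32) − (97004 − 26312.6) / 3230 = 0.194 km.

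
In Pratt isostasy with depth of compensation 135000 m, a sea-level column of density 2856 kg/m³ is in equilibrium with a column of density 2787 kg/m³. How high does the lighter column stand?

3340 m

ρ_ref D = ρ (D + h) → h = D (ρ_ref − ρ)/ρ.
h = 135000 m × (2856 − 2787)/2787 = 3340 m.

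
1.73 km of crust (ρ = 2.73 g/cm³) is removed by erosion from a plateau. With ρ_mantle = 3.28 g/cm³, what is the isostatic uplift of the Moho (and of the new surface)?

1.44 km

Unloading: uplift u = e ρ_c/ρ_m = 1.73 km × 2.73/3.28 = 1.44 km.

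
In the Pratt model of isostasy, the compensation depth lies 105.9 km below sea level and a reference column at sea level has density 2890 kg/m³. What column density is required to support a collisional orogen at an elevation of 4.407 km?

Pratt balance: ρ_ref D = ρ (D + h).
ρ = ρ_ref D/(D + h) = 2890 × 105.9 km/(105.9 km + 4.407 km) = 2770 kg/m³.

2770 kg/m³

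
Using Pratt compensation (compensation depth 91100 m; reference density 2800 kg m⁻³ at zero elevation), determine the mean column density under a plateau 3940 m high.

Pratt balance: ρ_ref D = ρ (D + h).
ρ = ρ_ref D/(D + h) = 2800 × 91100 m/(91100 m + 3940 m) = 2680 kg m⁻³.

2680 kg m⁻³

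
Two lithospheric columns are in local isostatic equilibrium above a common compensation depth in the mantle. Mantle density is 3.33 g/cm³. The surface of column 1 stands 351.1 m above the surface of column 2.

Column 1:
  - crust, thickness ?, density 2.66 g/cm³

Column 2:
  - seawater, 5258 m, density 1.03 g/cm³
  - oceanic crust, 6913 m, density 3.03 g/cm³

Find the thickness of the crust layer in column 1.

22900 m

Take the compensation level at the base of the deeper column (depth z_c below the surface of column 1) and equate Σ ρ_i t_i down to z_c; mantle fills any gap and the z_c terms cancel.
Column 1: x×2.66 + (z_c − 0 − x)×3.33
Column 2: 351.1×0 + 5258×1.03 + 6913×3.03 + (z_c − 351.1 − 12171)×3.33
The z_c×3.33 term appears on both sides and cancels. Collect the known terms of each column as K = Σ(ρt)_known − 3.33 × (depth of known layers): K_1 = 0 − 3.33×0 = 0; K_2 = 26362.13 − 3.33×(351.1 + 12171) = −15336.463.
Balance: K_1 − x×(3.33 − 2.66) = K_2, so x = (K_1 − K_2)/(3.33 − 2.66) = 15336.5/0.67 = 22900 m.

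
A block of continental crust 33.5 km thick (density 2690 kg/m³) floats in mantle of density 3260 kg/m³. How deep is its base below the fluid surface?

27.6 km

Draft d = t ρ_obj/ρ_fluid = 33.5 km × 2690/3260 = 27.6 km.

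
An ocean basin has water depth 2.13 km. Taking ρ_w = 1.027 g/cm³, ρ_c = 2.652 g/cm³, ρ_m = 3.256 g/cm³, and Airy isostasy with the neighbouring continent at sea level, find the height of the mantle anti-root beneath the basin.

5.73 km

In Airy isostatic equilibrium: replacing crust with seawater at the top is compensated by replacing crust with mantle at the base: d (ρ_c − ρ_w) = a (ρ_m − ρ_c).
a = d (ρ_c − ρ_w)/(ρ_m − ρ_c) = 2.13 km × 1.625/0.604 = 5.73 km.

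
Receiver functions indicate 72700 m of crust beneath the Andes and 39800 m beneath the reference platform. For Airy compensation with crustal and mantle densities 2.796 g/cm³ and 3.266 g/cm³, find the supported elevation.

Excess crust Δ = 72700 m − 39800 m = 32900 m, split between elevation h and root r with h + r = Δ.
Airy balance ρ_c h = (ρ_m − ρ_c) r gives r = h ρ_c/(ρ_m − ρ_c), so h (1 + ρ_c/(ρ_m − ρ_c)) = Δ, i.e. h = Δ (ρ_m − ρ_c)/ρ_m.
h = 32900 m × 0.47/3.266 = 4730 m.

4730 m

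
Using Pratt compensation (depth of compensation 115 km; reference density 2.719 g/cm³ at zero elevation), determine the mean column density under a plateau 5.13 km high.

Pratt balance: ρ_ref D = ρ (D + h).
ρ = ρ_ref D/(D + h) = 2.719 × 115 km/(115 km + 5.13 km) = 2.6 g/cm³.

2.6 g/cm³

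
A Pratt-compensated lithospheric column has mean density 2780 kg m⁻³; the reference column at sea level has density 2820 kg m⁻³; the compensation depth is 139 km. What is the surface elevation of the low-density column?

ρ_ref D = ρ (D + h) → h = D (ρ_ref − ρ)/ρ.
h = 139 km × (2820 − 2780)/2780 = 2 km.

2 km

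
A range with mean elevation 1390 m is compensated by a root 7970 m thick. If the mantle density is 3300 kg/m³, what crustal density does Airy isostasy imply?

ρ_c h = (ρ_m − ρ_c) r → ρ_c (h + r) = ρ_m r → ρ_c = ρ_m r / (h + r).
ρ_c = 3300 × 7970 m / (1390 m + 7970 m) = 2810 kg/m³.

2810 kg/m³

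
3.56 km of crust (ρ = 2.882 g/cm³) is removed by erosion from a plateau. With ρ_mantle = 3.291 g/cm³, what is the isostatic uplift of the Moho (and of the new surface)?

3.12 km

Unloading: uplift u = e ρ_c/ρ_m = 3.56 km × 2.882/3.291 = 3.12 km.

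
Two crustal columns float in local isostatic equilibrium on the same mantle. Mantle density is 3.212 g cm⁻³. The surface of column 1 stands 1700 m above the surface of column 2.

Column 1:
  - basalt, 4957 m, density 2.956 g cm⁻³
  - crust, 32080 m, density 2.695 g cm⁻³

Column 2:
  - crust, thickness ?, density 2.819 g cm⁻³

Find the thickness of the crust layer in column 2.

31500 m

Take the compensation level at the base of the deeper column (depth z_c below the surface of column 1) and equate Σ ρ_i t_i down to z_c; mantle fills any gap and the z_c terms cancel.
Column 1: 4957×2.956 + 32080×2.695 + (z_c − 37037)×3.212
Column 2: 1700×0 + x×2.819 + (z_c − 1700 − 0 − x)×3.212
The z_c×3.212 term appears on both sides and cancels. Collect the known terms of each column as K = Σ(ρt)_known − 3.212 × (depth of known layers): K_1 = 101108.492 − 3.212×37037 = −17854.352; K_2 = 0 − 3.212×(1700 + 0) = −5460.4.
Balance: K_1 = K_2 − x×(3.212 − 2.819), so x = (K_2 − K_1)/(3.212 − 2.819) = 12394/0.393 = 31500 m.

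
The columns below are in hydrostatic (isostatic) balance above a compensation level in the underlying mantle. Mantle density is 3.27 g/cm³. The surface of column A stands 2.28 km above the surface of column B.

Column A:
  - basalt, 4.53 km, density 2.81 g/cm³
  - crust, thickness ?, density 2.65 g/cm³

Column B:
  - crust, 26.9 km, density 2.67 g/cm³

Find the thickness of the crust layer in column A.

34.7 km

Take the compensation level at the base of the deeper column (depth z_c below the surface of column A) and equate Σ ρ_i t_i down to z_c; mantle fills any gap and the z_c terms cancel.
Column A: 4.53×2.81 + x×2.65 + (z_c − 4.53 − x)×3.27
Column B: 2.28×0 + 26.9×2.67 + (z_c − 2.28 − 26.9)×3.27
The z_c×3.27 term appears on both sides and cancels. Collect the known terms of each column as K = Σ(ρt)_known − 3.27 × (depth of known layers): K_A = 12.7293 − 3.27×4.53 = −2.0838; K_B = 71.823 − 3.27×(2.28 + 26.9) = −23.5956.
Balance: K_A − x×(3.27 − 2.65) = K_B, so x = (K_A − K_B)/(3.27 − 2.65) = 21.5118/0.62 = 34.7 km.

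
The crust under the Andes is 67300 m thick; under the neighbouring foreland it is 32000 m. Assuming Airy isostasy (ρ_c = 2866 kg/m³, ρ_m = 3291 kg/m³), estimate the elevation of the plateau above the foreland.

4560 m

Excess crust Δ = 67300 m − 32000 m = 35300 m, split between elevation h and root r with h + r = Δ.
Airy balance ρ_c h = (ρ_m − ρ_c) r gives r = h ρ_c/(ρ_m − ρ_c), so h (1 + ρ_c/(ρ_m − ρ_c)) = Δ, i.e. h = Δ (ρ_m − ρ_c)/ρ_m.
h = 35300 m × 425/3291 = 4560 m.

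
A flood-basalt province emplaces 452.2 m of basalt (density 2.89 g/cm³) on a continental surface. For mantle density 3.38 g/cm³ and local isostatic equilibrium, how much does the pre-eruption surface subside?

Subaerial loading: s = t ρ_load / ρ_m.
s = 452.2 m × 2.89/3.38 = 387 m.

387 m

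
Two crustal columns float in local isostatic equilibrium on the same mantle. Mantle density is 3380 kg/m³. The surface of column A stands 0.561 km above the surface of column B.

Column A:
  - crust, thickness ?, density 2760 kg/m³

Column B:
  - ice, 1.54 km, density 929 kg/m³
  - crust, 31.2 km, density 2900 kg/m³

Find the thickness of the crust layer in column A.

Take the compensation level at the base of the deeper column (depth z_c below the surface of column A) and equate Σ ρ_i t_i down to z_c; mantle fills any gap and the z_c terms cancel.
Column A: x×2760 + (z_c − 0 − x)×3380
Column B: 0.561×0 + 1.54×929 + 31.2×2900 + (z_c − 0.561 − 32.74)×3380
The z_c×3380 term appears on both sides and cancels. Collect the known terms of each column as K = Σ(ρt)_known − 3380 × (depth of known layers): K_A = 0 − 3380×0 = 0; K_B = 91910.66 − 3380×(0.561 + 32.74) = −20646.72.
Balance: K_A − x×(3380 − 2760) = K_B, so x = (K_A − K_B)/(3380 − 2760) = 20646.7/620 = 33.3 km.

33.3 km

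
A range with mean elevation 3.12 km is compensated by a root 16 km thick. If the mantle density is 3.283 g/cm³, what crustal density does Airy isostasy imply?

2.75 g/cm³

ρ_c h = (ρ_m − ρ_c) r → ρ_c (h + r) = ρ_m r → ρ_c = ρ_m r / (h + r).
ρ_c = 3.283 × 16 km / (3.12 km + 16 km) = 2.75 g/cm³.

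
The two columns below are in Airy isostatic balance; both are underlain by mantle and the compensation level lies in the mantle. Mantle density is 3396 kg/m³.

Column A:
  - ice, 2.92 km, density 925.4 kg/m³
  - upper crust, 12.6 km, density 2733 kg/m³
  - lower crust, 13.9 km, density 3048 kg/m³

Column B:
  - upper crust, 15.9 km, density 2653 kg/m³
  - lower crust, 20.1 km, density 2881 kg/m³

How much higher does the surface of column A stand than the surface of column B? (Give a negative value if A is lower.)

−0.518 km

For any compensation level in the mantle, the mantle terms cancel and isostasy reduces to e = (Σt_A − Σt_B) − (Σ(ρt)_A − Σ(ρt)_B) / ρ_m.
Σt_A = 29.42 km; Σt_B = 36 km; Σ(ρt)_A = 79505.168; Σ(ρt)_B = 100090.8 (in km·kg/m³).
e = (29.42 − 36) − (79505.168 − 100090.8) / 3396 = −0.518 km.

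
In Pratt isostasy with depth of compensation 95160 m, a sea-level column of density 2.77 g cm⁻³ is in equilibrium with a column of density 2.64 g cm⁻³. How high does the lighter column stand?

4690 m

ρ_ref D = ρ (D + h) → h = D (ρ_ref − ρ)/ρ.
h = 95160 m × (2.77 − 2.64)/2.64 = 4690 m.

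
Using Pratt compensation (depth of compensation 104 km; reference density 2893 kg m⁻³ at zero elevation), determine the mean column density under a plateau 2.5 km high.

2830 kg m⁻³

Pratt balance: ρ_ref D = ρ (D + h).
ρ = ρ_ref D/(D + h) = 2893 × 104 km/(104 km + 2.5 km) = 2830 kg m⁻³.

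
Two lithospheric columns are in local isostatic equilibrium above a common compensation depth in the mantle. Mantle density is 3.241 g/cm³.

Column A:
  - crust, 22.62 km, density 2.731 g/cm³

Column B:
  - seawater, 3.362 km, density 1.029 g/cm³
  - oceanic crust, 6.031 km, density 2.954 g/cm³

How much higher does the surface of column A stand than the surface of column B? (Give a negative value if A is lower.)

For any compensation level in the mantle, the mantle terms cancel and isostasy reduces to e = (Σt_A − Σt_B) − (Σ(ρt)_A − Σ(ρt)_B) / ρ_m.
Σt_A = 22.62 km; Σt_B = 9.393 km; Σ(ρt)_A = 61.77522; Σ(ρt)_B = 21.275072 (in km·g/cm³).
e = (22.62 − 9.393) − (61.77522 − 21.275072) / 3.241 = 0.731 km.

0.731 km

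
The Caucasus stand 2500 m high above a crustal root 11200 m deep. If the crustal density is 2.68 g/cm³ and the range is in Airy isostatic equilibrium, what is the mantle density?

3.28 g/cm³

Airy balance: ρ_c h = (ρ_m − ρ_c) r → ρ_m = ρ_c (1 + h/r).
ρ_m = 2.68 × (1 + 2500 m/11200 m) = 3.28 g/cm³.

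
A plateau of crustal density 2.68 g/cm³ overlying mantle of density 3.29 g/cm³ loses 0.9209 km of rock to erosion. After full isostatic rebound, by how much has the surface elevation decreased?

0.171 km

Rebound u = e ρ_c/ρ_m = 0.9209 km × 2.68/3.29 = 0.7502 km.
Net surface drop = e − u = 0.9209 km − 0.7502 km = e (ρ_m − ρ_c)/ρ_m = 0.171 km.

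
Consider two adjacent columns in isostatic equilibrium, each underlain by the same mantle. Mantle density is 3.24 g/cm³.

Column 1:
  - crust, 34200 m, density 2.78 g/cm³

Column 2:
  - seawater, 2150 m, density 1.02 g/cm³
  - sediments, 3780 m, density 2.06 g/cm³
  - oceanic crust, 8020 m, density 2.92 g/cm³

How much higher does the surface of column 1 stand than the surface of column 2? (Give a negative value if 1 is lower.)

For any compensation level in the mantle, the mantle terms cancel and isostasy reduces to e = (Σt_1 − Σt_2) − (Σ(ρt)_1 − Σ(ρt)_2) / ρ_m.
Σt_1 = 34200 m; Σt_2 = 13950 m; Σ(ρt)_1 = 95076; Σ(ρt)_2 = 33398.2 (in m·g/cm³).
e = (34200 − 13950) − (95076 − 33398.2) / 3.24 = 1210 m.

1210 m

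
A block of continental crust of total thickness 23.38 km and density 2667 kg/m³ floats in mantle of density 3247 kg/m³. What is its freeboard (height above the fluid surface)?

4.18 km

Floating equilibrium: submerged depth d = t ρ_obj/ρ_fluid = 23.38 km × 2667/3247 = 19.2 km.
Freeboard = t − d = 23.38 km − 19.2 km = 4.18 km.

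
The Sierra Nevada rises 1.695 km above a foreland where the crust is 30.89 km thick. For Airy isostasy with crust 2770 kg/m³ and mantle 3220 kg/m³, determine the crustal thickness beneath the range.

Root depth r = h ρ_c / (ρ_m − ρ_c) = 1.695 km × 2770 / 450 = 10.43 km.
Total thickness = T + h + r = 30.89 km + 1.695 km + 10.43 km = 43 km.

43 km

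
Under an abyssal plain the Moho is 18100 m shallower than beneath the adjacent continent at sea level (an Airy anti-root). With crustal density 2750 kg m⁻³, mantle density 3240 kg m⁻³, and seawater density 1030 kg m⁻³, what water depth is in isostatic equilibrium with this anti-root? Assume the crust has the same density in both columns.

5160 m

Replacing a thickness d of crust by seawater at the top must be balanced by replacing crust with mantle at the base: d (ρ_c − ρ_w) = a (ρ_m − ρ_c).
d = a (ρ_m − ρ_c)/(ρ_c − ρ_w) = 18100 m × 490/1720 = 5160 m.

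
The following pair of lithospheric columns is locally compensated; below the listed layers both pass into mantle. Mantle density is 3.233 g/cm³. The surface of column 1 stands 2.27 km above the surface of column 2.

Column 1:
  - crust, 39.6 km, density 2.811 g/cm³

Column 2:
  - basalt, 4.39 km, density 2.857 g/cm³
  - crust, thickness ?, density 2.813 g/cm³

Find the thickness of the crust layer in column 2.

18.4 km

Take the compensation level at the base of the deeper column (depth z_c below the surface of column 1) and equate Σ ρ_i t_i down to z_c; mantle fills any gap and the z_c terms cancel.
Column 1: 39.6×2.811 + (z_c − 39.6)×3.233
Column 2: 2.27×0 + 4.39×2.857 + x×2.813 + (z_c − 2.27 − 4.39 − x)×3.233
The z_c×3.233 term appears on both sides and cancels. Collect the known terms of each column as K = Σ(ρt)_known − 3.233 × (depth of known layers): K_1 = 111.3156 − 3.233×39.6 = −16.7112; K_2 = 12.54223 − 3.233×(2.27 + 4.39) = −8.98955.
Balance: K_1 = K_2 − x×(3.233 − 2.813), so x = (K_2 − K_1)/(3.233 − 2.813) = 7.72165/0.42 = 18.4 km.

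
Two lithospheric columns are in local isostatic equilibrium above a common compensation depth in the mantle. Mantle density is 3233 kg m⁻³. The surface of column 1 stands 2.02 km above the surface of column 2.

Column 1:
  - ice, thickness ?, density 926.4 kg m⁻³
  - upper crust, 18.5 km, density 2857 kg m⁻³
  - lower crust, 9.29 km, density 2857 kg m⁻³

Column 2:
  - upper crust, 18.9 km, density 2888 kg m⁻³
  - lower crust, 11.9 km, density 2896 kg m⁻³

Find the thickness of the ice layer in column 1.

Take the compensation level at the base of the deeper column (depth z_c below the surface of column 1) and equate Σ ρ_i t_i down to z_c; mantle fills any gap and the z_c terms cancel.
Column 1: x×926.4 + 18.5×2857 + 9.29×2857 + (z_c − 27.79 − x)×3233
Column 2: 2.02×0 + 18.9×2888 + 11.9×2896 + (z_c − 2.02 − 30.8)×3233
The z_c×3233 term appears on both sides and cancels. Collect the known terms of each column as K = Σ(ρt)_known − 3233 × (depth of known layers): K_1 = 79396.03 − 3233×27.79 = −10449.04; K_2 = 89045.6 − 3233×(2.02 + 30.8) = −17061.46.
Balance: K_1 − x×(3233 − 926.4) = K_2, so x = (K_1 − K_2)/(3233 − 926.4) = 6612.42/2306.6 = 2.87 km.

2.87 km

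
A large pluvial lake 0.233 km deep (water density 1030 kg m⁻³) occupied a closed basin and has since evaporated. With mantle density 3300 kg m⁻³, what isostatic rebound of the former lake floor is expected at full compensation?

u = d ρ_w/ρ_m = 0.233 km × 1030/3300 = 0.0727 km.

0.0727 km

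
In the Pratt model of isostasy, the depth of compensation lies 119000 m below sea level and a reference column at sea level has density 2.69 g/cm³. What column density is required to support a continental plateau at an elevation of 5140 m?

2.58 g/cm³

Pratt balance: ρ_ref D = ρ (D + h).
ρ = ρ_ref D/(D + h) = 2.69 × 119000 m/(119000 m + 5140 m) = 2.58 g/cm³.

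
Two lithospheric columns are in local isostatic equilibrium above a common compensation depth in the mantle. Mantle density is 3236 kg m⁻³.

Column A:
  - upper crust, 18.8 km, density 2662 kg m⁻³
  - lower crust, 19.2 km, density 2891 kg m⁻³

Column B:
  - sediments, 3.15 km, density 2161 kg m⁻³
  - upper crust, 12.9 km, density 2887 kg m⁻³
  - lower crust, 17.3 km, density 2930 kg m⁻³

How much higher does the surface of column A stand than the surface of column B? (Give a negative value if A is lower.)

1.31 km

For any compensation level in the mantle, the mantle terms cancel and isostasy reduces to e = (Σt_A − Σt_B) − (Σ(ρt)_A − Σ(ρt)_B) / ρ_m.
Σt_A = 38 km; Σt_B = 33.35 km; Σ(ρt)_A = 105552.8; Σ(ρt)_B = 94738.45 (in km·kg m⁻³).
e = (38 − 33.35) − (105552.8 − 94738.45) / 3236 = 1.31 km.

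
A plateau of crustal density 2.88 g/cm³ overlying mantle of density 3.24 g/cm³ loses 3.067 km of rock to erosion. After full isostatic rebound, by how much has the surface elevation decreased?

Rebound u = e ρ_c/ρ_m = 3.067 km × 2.88/3.24 = 2.726 km.
Net surface drop = e − u = 3.067 km − 2.726 km = e (ρ_m − ρ_c)/ρ_m = 0.341 km.

0.341 km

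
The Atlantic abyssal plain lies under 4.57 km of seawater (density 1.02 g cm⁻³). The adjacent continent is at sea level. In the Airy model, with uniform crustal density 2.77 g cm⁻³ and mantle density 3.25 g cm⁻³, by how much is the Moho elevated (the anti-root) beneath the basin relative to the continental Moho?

For local isostatic compensation: replacing crust with seawater at the top is compensated by replacing crust with mantle at the base: d (ρ_c − ρ_w) = a (ρ_m − ρ_c).
a = d (ρ_c − ρ_w)/(ρ_m − ρ_c) = 4.57 km × 1.75/0.48 = 16.7 km.

16.7 km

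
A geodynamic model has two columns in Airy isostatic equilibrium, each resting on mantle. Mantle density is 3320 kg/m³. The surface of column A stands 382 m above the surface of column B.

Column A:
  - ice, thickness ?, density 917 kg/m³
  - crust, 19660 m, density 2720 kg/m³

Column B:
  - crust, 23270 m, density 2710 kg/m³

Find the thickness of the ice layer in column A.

1530 m

Take the compensation level at the base of the deeper column (depth z_c below the surface of column A) and equate Σ ρ_i t_i down to z_c; mantle fills any gap and the z_c terms cancel.
Column A: x×917 + 19660×2720 + (z_c − 19660 − x)×3320
Column B: 382×0 + 23270×2710 + (z_c − 382 − 23270)×3320
The z_c×3320 term appears on both sides and cancels. Collect the known terms of each column as K = Σ(ρt)_known − 3320 × (depth of known layers): K_A = 53475200 − 3320×19660 = −11796000; K_B = 63061700 − 3320×(382 + 23270) = −15462940.
Balance: K_A − x×(3320 − 917) = K_B, so x = (K_A − K_B)/(3320 − 917) = 3666940/2403 = 1530 m.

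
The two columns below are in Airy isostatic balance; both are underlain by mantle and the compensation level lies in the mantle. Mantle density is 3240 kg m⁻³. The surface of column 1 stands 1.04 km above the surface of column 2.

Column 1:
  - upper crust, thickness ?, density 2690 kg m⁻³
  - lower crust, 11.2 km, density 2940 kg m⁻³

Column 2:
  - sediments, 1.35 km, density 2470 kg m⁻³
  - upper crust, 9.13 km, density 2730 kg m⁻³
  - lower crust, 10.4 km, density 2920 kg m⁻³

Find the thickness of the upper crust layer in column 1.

Take the compensation level at the base of the deeper column (depth z_c below the surface of column 1) and equate Σ ρ_i t_i down to z_c; mantle fills any gap and the z_c terms cancel.
Column 1: x×2690 + 11.2×2940 + (z_c − 11.2 − x)×3240
Column 2: 1.04×0 + 1.35×2470 + 9.13×2730 + 10.4×2920 + (z_c − 1.04 − 20.88)×3240
The z_c×3240 term appears on both sides and cancels. Collect the known terms of each column as K = Σ(ρt)_known − 3240 × (depth of known layers): K_1 = 32928 − 3240×11.2 = −3360; K_2 = 58627.4 − 3240×(1.04 + 20.88) = −12393.4.
Balance: K_1 − x×(3240 − 2690) = K_2, so x = (K_1 − K_2)/(3240 − 2690) = 9033.4/550 = 16.4 km.

16.4 km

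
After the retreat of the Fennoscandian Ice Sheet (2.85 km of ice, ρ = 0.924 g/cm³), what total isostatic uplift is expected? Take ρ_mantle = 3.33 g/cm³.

0.791 km

Removing the load lets mantle flow back in; uplift u satisfies ρ_ice t = ρ_m u.
u = t ρ_ice/ρ_m = 2.85 km × 0.924/3.33 = 0.791 km.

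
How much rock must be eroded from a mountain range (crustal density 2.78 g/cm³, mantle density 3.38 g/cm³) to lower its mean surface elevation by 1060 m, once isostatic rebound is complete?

5970 m

Net drop Δ = e − u = e − e ρ_c/ρ_m = e (ρ_m − ρ_c)/ρ_m.
e = Δ ρ_m/(ρ_m − ρ_c) = 1060 m × 3.38/0.6 = 5970 m.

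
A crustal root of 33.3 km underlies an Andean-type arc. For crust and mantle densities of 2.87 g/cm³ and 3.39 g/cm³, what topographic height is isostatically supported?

6.03 km

In Airy isostatic equilibrium: ρ_c h = (ρ_m − ρ_c) r.
h = r (ρ_m − ρ_c) / ρ_c = 33.3 km × (3.39 − 2.87) / 2.87 = 6.03 km.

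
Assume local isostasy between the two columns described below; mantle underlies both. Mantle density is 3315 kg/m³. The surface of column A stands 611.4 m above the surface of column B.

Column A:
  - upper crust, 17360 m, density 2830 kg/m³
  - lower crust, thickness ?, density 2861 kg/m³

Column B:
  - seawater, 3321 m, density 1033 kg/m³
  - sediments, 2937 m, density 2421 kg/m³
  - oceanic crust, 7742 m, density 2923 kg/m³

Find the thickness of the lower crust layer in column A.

Take the compensation level at the base of the deeper column (depth z_c below the surface of column A) and equate Σ ρ_i t_i down to z_c; mantle fills any gap and the z_c terms cancel.
Column A: 17360×2830 + x×2861 + (z_c − 17360 − x)×3315
Column B: 611.4×0 + 3321×1033 + 2937×2421 + 7742×2923 + (z_c − 611.4 − 14000)×3315
The z_c×3315 term appears on both sides and cancels. Collect the known terms of each column as K = Σ(ρt)_known − 3315 × (depth of known layers): K_A = 49128800 − 3315×17360 = −8419600; K_B = 33170936 − 3315×(611.4 + 14000) = −15265855.
Balance: K_A − x×(3315 − 2861) = K_B, so x = (K_A − K_B)/(3315 − 2861) = 6846260/454 = 15100 m.

15100 m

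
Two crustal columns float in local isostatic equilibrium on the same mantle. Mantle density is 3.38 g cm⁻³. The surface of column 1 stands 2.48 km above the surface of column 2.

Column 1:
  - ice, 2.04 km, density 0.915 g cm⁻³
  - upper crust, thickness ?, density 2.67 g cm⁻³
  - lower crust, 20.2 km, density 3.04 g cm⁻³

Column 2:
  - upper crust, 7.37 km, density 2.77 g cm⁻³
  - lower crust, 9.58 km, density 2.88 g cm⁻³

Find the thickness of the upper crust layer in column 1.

8.13 km

Take the compensation level at the base of the deeper column (depth z_c below the surface of column 1) and equate Σ ρ_i t_i down to z_c; mantle fills any gap and the z_c terms cancel.
Column 1: 2.04×0.915 + x×2.67 + 20.2×3.04 + (z_c − 22.24 − x)×3.38
Column 2: 2.48×0 + 7.37×2.77 + 9.58×2.88 + (z_c − 2.48 − 16.95)×3.38
The z_c×3.38 term appears on both sides and cancels. Collect the known terms of each column as K = Σ(ρt)_known − 3.38 × (depth of known layers): K_1 = 63.2746 − 3.38×22.24 = −11.8966; K_2 = 48.0053 − 3.38×(2.48 + 16.95) = −17.6681.
Balance: K_1 − x×(3.38 − 2.67) = K_2, so x = (K_1 − K_2)/(3.38 − 2.67) = 5.7715/0.71 = 8.13 km.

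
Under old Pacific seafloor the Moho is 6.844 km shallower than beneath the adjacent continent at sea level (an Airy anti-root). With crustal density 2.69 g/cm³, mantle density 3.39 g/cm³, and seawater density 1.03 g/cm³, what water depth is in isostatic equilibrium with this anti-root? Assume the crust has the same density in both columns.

Replacing a thickness d of crust by seawater at the top must be balanced by replacing crust with mantle at the base: d (ρ_c − ρ_w) = a (ρ_m − ρ_c).
d = a (ρ_m − ρ_c)/(ρ_c − ρ_w) = 6.844 km × 0.7/1.66 = 2.89 km.

2.89 km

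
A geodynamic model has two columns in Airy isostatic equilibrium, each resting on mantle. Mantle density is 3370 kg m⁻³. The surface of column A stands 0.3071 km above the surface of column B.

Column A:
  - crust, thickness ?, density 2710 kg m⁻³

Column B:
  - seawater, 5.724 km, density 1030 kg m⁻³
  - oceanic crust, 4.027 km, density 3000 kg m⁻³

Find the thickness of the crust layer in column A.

Take the compensation level at the base of the deeper column (depth z_c below the surface of column A) and equate Σ ρ_i t_i down to z_c; mantle fills any gap and the z_c terms cancel.
Column A: x×2710 + (z_c − 0 − x)×3370
Column B: 0.3071×0 + 5.724×1030 + 4.027×3000 + (z_c − 0.3071 − 9.751)×3370
The z_c×3370 term appears on both sides and cancels. Collect the known terms of each column as K = Σ(ρt)_known − 3370 × (depth of known layers): K_A = 0 − 3370×0 = 0; K_B = 17976.72 − 3370×(0.3071 + 9.751) = −15919.077.
Balance: K_A − x×(3370 − 2710) = K_B, so x = (K_A − K_B)/(3370 − 2710) = 15919.1/660 = 24.1 km.

24.1 km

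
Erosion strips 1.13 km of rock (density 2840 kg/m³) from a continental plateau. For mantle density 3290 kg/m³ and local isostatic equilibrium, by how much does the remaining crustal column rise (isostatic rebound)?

Unloading: uplift u = e ρ_c/ρ_m = 1.13 km × 2840/3290 = 0.975 km.

0.975 km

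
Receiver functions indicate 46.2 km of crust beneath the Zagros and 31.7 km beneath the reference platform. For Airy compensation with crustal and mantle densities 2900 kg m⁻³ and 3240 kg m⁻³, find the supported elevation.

Excess crust Δ = 46.2 km − 31.7 km = 14.5 km, split between elevation h and root r with h + r = Δ.
Airy balance ρ_c h = (ρ_m − ρ_c) r gives r = h ρ_c/(ρ_m − ρ_c), so h (1 + ρ_c/(ρ_m − ρ_c)) = Δ, i.e. h = Δ (ρ_m − ρ_c)/ρ_m.
h = 14.5 km × 340/3240 = 1.52 km.

1.52 km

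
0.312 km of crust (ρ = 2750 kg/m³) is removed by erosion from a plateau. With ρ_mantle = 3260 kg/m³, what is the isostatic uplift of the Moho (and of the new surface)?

Unloading: uplift u = e ρ_c/ρ_m = 0.312 km × 2750/3260 = 0.263 km.

0.263 km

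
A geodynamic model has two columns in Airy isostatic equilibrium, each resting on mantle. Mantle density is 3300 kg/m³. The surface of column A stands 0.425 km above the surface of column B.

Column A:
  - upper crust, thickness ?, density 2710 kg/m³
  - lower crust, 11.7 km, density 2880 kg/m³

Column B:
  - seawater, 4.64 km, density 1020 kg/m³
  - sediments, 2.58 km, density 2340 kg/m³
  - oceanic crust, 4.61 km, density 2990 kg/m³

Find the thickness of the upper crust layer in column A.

18.6 km

Take the compensation level at the base of the deeper column (depth z_c below the surface of column A) and equate Σ ρ_i t_i down to z_c; mantle fills any gap and the z_c terms cancel.
Column A: x×2710 + 11.7×2880 + (z_c − 11.7 − x)×3300
Column B: 0.425×0 + 4.64×1020 + 2.58×2340 + 4.61×2990 + (z_c − 0.425 − 11.83)×3300
The z_c×3300 term appears on both sides and cancels. Collect the known terms of each column as K = Σ(ρt)_known − 3300 × (depth of known layers): K_A = 33696 − 3300×11.7 = −4914; K_B = 24553.9 − 3300×(0.425 + 11.83) = −15887.6.
Balance: K_A − x×(3300 − 2710) = K_B, so x = (K_A − K_B)/(3300 − 2710) = 10973.6/590 = 18.6 km.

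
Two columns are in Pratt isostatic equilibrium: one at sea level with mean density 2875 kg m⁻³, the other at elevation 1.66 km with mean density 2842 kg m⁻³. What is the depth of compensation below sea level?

ρ_ref D = ρ (D + h) → D (ρ_ref − ρ) = ρ h.
D = ρ h/(ρ_ref − ρ) = 2842 × 1.66 km/(2875 − 2842) = 143 km.

143 km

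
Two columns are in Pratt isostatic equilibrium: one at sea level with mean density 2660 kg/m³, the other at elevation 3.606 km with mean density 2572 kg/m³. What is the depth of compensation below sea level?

ρ_ref D = ρ (D + h) → D (ρ_ref − ρ) = ρ h.
D = ρ h/(ρ_ref − ρ) = 2572 × 3.606 km/(2660 − 2572) = 105 km.

105 km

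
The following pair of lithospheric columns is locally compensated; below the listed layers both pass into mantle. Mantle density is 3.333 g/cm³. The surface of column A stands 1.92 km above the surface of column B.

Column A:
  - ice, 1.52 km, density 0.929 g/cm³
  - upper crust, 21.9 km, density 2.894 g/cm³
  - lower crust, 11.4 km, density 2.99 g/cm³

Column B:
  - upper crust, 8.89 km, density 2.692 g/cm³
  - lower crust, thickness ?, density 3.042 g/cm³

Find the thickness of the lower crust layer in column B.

17.5 km

Take the compensation level at the base of the deeper column (depth z_c below the surface of column A) and equate Σ ρ_i t_i down to z_c; mantle fills any gap and the z_c terms cancel.
Column A: 1.52×0.929 + 21.9×2.894 + 11.4×2.99 + (z_c − 34.82)×3.333
Column B: 1.92×0 + 8.89×2.692 + x×3.042 + (z_c − 1.92 − 8.89 − x)×3.333
The z_c×3.333 term appears on both sides and cancels. Collect the known terms of each column as K = Σ(ρt)_known − 3.333 × (depth of known layers): K_A = 98.87668 − 3.333×34.82 = −17.17838; K_B = 23.93188 − 3.333×(1.92 + 8.89) = −12.09785.
Balance: K_A = K_B − x×(3.333 − 3.042), so x = (K_B − K_A)/(3.333 − 3.042) = 5.08053/0.291 = 17.5 km.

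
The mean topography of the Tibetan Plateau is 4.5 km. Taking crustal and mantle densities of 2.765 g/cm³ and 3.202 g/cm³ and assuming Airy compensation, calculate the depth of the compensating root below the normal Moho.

28.5 km

In Airy isostatic equilibrium: the weight of the topography is balanced by the buoyancy of the root, ρ_c h = (ρ_m − ρ_c) r.
r = h · ρ_c / (ρ_m − ρ_c) = 4.5 km × 2.765 / (3.202 − 2.765) = 28.5 km.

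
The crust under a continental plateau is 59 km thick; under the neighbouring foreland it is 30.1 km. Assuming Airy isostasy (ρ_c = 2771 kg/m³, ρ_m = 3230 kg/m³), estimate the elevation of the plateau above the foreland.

Excess crust Δ = 59 km − 30.1 km = 28.9 km, split between elevation h and root r with h + r = Δ.
Airy balance ρ_c h = (ρ_m − ρ_c) r gives r = h ρ_c/(ρ_m − ρ_c), so h (1 + ρ_c/(ρ_m − ρ_c)) = Δ, i.e. h = Δ (ρ_m − ρ_c)/ρ_m.
h = 28.9 km × 459/3230 = 4.11 km.

4.11 km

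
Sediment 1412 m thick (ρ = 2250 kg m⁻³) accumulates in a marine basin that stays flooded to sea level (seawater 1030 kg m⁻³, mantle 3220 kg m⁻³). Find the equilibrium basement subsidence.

787 m

Submarine loading: the sediment displaces seawater, and the subsidence is in turn flooded, so s (ρ_m − ρ_w) = t (ρ_sed − ρ_w).
s = 1412 m × (2250 − 1030) / (3220 − 1030) = 787 m.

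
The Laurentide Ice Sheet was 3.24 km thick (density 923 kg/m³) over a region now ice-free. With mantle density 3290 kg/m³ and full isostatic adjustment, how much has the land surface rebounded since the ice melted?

Removing the load lets mantle flow back in; uplift u satisfies ρ_ice t = ρ_m u.
u = t ρ_ice/ρ_m = 3.24 km × 923/3290 = 0.909 km.

0.909 km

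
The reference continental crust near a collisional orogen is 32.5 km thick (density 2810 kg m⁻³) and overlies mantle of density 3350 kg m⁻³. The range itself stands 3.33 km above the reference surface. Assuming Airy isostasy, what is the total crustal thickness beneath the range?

Root depth r = h ρ_c / (ρ_m − ρ_c) = 3.33 km × 2810 / 540 = 17.33 km.
Total thickness = T + h + r = 32.5 km + 3.33 km + 17.33 km = 53.2 km.

53.2 km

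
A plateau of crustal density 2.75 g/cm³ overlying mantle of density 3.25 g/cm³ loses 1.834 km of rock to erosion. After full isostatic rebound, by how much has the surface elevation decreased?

Rebound u = e ρ_c/ρ_m = 1.834 km × 2.75/3.25 = 1.552 km.
Net surface drop = e − u = 1.834 km − 1.552 km = e (ρ_m − ρ_c)/ρ_m = 0.282 km.

0.282 km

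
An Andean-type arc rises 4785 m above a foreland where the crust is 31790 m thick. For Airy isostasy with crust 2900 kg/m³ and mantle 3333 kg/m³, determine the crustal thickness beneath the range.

68600 m

Root depth r = h ρ_c / (ρ_m − ρ_c) = 4785 m × 2900 / 433 = 32050 m.
Total thickness = T + h + r = 31790 m + 4785 m + 32050 m = 68600 m.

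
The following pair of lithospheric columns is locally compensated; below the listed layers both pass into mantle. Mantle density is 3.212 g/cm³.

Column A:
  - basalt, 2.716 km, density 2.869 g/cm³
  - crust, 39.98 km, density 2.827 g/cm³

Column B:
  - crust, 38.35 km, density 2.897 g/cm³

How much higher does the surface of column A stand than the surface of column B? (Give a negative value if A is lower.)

For any compensation level in the mantle, the mantle terms cancel and isostasy reduces to e = (Σt_A − Σt_B) − (Σ(ρt)_A − Σ(ρt)_B) / ρ_m.
Σt_A = 42.696 km; Σt_B = 38.35 km; Σ(ρt)_A = 120.815664; Σ(ρt)_B = 111.09995 (in km·g/cm³).
e = (42.696 − 38.35) − (120.815664 − 111.09995) / 3.212 = 1.32 km.

1.32 km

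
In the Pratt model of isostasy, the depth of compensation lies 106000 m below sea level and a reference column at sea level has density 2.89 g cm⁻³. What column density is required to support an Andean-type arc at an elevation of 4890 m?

Pratt balance: ρ_ref D = ρ (D + h).
ρ = ρ_ref D/(D + h) = 2.89 × 106000 m/(106000 m + 4890 m) = 2.76 g cm⁻³.

2.76 g cm⁻³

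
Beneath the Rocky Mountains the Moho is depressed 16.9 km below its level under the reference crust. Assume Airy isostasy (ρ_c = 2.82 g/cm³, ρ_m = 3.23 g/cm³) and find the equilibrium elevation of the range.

2.46 km

Equating mass per unit area of the two columns: ρ_c h = (ρ_m − ρ_c) r.
h = r (ρ_m − ρ_c) / ρ_c = 16.9 km × (3.23 − 2.82) / 2.82 = 2.46 km.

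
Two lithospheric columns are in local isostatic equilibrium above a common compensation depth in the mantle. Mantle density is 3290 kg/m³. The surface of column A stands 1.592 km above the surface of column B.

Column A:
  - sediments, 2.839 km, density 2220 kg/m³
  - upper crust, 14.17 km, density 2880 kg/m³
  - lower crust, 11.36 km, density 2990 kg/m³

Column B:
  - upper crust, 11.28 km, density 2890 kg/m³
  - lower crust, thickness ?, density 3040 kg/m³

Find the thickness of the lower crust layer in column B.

10 km

Take the compensation level at the base of the deeper column (depth z_c below the surface of column A) and equate Σ ρ_i t_i down to z_c; mantle fills any gap and the z_c terms cancel.
Column A: 2.839×2220 + 14.17×2880 + 11.36×2990 + (z_c − 28.369)×3290
Column B: 1.592×0 + 11.28×2890 + x×3040 + (z_c − 1.592 − 11.28 − x)×3290
The z_c×3290 term appears on both sides and cancels. Collect the known terms of each column as K = Σ(ρt)_known − 3290 × (depth of known layers): K_A = 81078.58 − 3290×28.369 = −12255.43; K_B = 32599.2 − 3290×(1.592 + 11.28) = −9749.68.
Balance: K_A = K_B − x×(3290 − 3040), so x = (K_B − K_A)/(3290 − 3040) = 2505.75/250 = 10 km.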